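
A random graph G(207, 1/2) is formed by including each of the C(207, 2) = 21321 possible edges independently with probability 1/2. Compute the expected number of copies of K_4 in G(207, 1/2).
E[# K_4] = C(207, 4) · (1/2)^C(4, 2) = 74303685 / 2^6 = 1160995.078125

For each 4-subset S of vertices (there are C(207, 4) = 74303685 such S), let X_S = 1 if S induces a K_4 (all C(4, 2) = 6 edges present). Then P(X_S = 1) = (1/2)^6 = 1/64. By linearity of expectation, E[# K_4] = C(207, 4) · (1/2)^6 = 74303685 / 64 = 1160995.078125.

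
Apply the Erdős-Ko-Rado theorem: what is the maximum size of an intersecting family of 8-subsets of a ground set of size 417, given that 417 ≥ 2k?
max |F| = C(416, 7) = 406615732729440

The Erdős-Ko-Rado theorem states: for n ≥ 2k, an intersecting family of k-subsets of an n-element set has size at most C(n − 1, k − 1), with equality for 'star' families {A ⊆ [n] : |A| = k, i ∈ A} (fix an element i). For n = 417, k = 8: C(416, 7) = 406615732729440.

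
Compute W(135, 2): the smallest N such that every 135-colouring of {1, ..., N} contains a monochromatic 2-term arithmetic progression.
W(135, 2) = 135 + 1 = 136

A 2-term AP is any pair of integers, so a monochromatic 2-AP exists iff some colour is used at least twice. With 135 colours, the colouring i ↦ i on {1, ..., 135} uses each colour once, avoiding any monochromatic pair, so W(135, 2) > 135. For {1, ..., 136}, pigeonhole forces two integers of the same colour, which form a monochromatic 2-AP. Hence W(135, 2) = 136.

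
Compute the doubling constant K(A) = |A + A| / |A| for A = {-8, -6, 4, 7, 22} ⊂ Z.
K = |A + A| / |A| = 14/5

Enumerate A + A = {a + b : a, b ∈ A}. With |A| = 5, there are |A|^2 = 25 ordered sum pairs; collecting distinct values, A + A = {-16, -14, -12, -4, -2, -1, 1, 8, 11, 14, 16, 26, 29, 44}, so |A + A| = 14. Thus K = 14/5. For comparison, the minimum possible |A + A| over all 5-element sets is 2·5 − 1 = 9 (so min K = 9/5), attained only by arithmetic progressions.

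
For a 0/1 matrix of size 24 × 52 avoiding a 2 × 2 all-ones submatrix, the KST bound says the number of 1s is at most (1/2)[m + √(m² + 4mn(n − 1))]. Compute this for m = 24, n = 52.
z(24, 52; 2, 2) ≤ (1/2)[24 + √(24² + 4·24·52·51)] = (1/2)[24 + √255168] = 264.5708

Kővári–Sós–Turán: let r_1, ..., r_24 be the row sums and z = Σ r_i the total number of 1s. Each pair of columns can share at most one row with both entries 1 (else a 2×2 all-ones block appears), so Σ_i C(r_i, 2) ≤ C(52, 2) = 1326. By convexity Σ_i C(r_i, 2) ≥ 24·C(z/24, 2) = z(z − 24)/(2·24), giving z² − 24z − 24·52·51 ≤ 0 and hence z ≤ (1/2)[24 + √(576 + 4·63648)] = (1/2)[24 + √255168] ≈ (1/2)(24 + 505.1416) = 264.5708.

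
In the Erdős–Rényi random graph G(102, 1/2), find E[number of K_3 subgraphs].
E[# K_3] = C(102, 3) · (1/2)^C(3, 2) = 171700 / 2^3 = 42925/2 = 21462.5

For each 3-subset S of vertices (there are C(102, 3) = 171700 such S), let X_S = 1 if S induces a K_3 (all C(3, 2) = 3 edges present). Then P(X_S = 1) = (1/2)^3 = 1/8. By linearity of expectation, E[# K_3] = C(102, 3) · (1/2)^3 = 171700 / 8 = 42925/2 = 21462.5.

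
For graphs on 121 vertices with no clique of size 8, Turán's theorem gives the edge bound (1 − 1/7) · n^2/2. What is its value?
Turán density bound = (6/7) · 121^2/2 = 43923/7 ≈ 6274.7143

Turán's theorem: ex(n, K_{r+1}) is achieved by the complete r-partite Turán graph T(n, r) with parts as balanced as possible, and is at most (1 − 1/r) · n^2/2. For r = 7, n = 121: the density bound is (6/7) · 14641/2 = 43923/7 ≈ 6274.7143. The integer-valued extremum is e(T(121, 7)) = 6274, which is strictly less than the density bound 43923/7 since 7 ∤ 121 (the parts of T(121, 7) cannot all be equal).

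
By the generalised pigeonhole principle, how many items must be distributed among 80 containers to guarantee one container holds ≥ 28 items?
n = (28 − 1)·80 + 1 = 2161

By the generalised pigeonhole principle, to guarantee some box contains ≥ r objects we need more than (r − 1) · k objects total. Threshold: n = (r − 1) · k + 1. With r = 28 and k = 80: n = 27 · 80 + 1 = 2160 + 1 = 2161. For n = 2160 = 27 · 80, we can put exactly 27 objects in every box, avoiding 28 in any single one — so 2161 is tight.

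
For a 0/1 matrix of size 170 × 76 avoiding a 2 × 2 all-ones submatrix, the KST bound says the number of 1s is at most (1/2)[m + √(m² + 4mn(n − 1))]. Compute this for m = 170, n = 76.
z(170, 76; 2, 2) ≤ (1/2)[170 + √(170² + 4·170·76·75)] = (1/2)[170 + √3904900] = 1073.041

Kővári–Sós–Turán: let r_1, ..., r_170 be the row sums and z = Σ r_i the total number of 1s. Each pair of columns can share at most one row with both entries 1 (else a 2×2 all-ones block appears), so Σ_i C(r_i, 2) ≤ C(76, 2) = 2850. By convexity Σ_i C(r_i, 2) ≥ 170·C(z/170, 2) = z(z − 170)/(2·170), giving z² − 170z − 170·76·75 ≤ 0 and hence z ≤ (1/2)[170 + √(28900 + 4·969000)] = (1/2)[170 + √3904900] ≈ (1/2)(170 + 1976.082) = 1073.041.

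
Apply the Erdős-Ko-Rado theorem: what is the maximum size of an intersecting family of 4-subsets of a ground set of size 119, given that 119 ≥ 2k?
max |F| = C(118, 3) = 266916

Erdős-Ko-Rado (1961): when n ≥ 2k, max |F| = C(n−1, k−1). The bound is attained by the star {A : i ∈ A} for any fixed i ∈ [n]. Here C(119−1, 4−1) = C(118, 3) = 266916.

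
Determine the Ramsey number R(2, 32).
R(2, 32) = 32

R(2, k) = k for all k ≥ 2: in a 2-colouring of K_k, either some edge is red (a red K_2) or all edges are blue (a blue K_k). And K_{31} coloured all-blue has no blue K_32, so R(2, 32) > 31. Hence R(2, 32) = 32.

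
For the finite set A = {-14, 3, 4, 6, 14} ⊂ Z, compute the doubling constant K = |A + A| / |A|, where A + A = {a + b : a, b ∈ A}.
K = |A + A| / |A| = 15/5 = 3

Enumerate A + A = {a + b : a, b ∈ A}. With |A| = 5, there are |A|^2 = 25 ordered sum pairs; collecting distinct values, A + A = {-28, -11, -10, -8, 0, 6, 7, 8, 9, 10, 12, 17, 18, 20, 28}, so |A + A| = 15. Thus K = 15/5 = 3. For comparison, the minimum possible |A + A| over all 5-element sets is 2·5 − 1 = 9 (so min K = 9/5), attained only by arithmetic progressions.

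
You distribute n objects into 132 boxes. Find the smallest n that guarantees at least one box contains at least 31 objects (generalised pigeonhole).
n = (31 − 1)·132 + 1 = 3961

By the generalised pigeonhole principle, to guarantee some box contains ≥ r objects we need more than (r − 1) · k objects total. Threshold: n = (r − 1) · k + 1. With r = 31 and k = 132: n = 30 · 132 + 1 = 3960 + 1 = 3961. For n = 3960 = 30 · 132, we can put exactly 30 objects in every box, avoiding 31 in any single one — so 3961 is tight.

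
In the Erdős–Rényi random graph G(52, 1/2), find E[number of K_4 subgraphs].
E[# K_4] = C(52, 4) · (1/2)^C(4, 2) = 270725 / 2^6 = 4230.078125

For each 4-subset S of vertices (there are C(52, 4) = 270725 such S), let X_S = 1 if S induces a K_4 (all C(4, 2) = 6 edges present). Then P(X_S = 1) = (1/2)^6 = 1/64. By linearity of expectation, E[# K_4] = C(52, 4) · (1/2)^6 = 270725 / 64 = 4230.078125.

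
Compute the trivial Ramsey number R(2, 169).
R(2, 169) = 169

R(2, k) = k for all k ≥ 2: in a 2-colouring of K_k, either some edge is red (a red K_2) or all edges are blue (a blue K_k). And K_{168} coloured all-blue has no blue K_169, so R(2, 169) > 168. Hence R(2, 169) = 169.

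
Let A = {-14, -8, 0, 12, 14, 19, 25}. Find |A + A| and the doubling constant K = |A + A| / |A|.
K = |A + A| / |A| = 26/7

Enumerate A + A = {a + b : a, b ∈ A}. With |A| = 7, there are |A|^2 = 49 ordered sum pairs; collecting distinct values, A + A = {-28, -22, -16, -14, -8, -2, 0, 4, 5, 6, 11, 12, 14, 17, 19, 24, 25, 26, 28, 31, 33, 37, 38, 39, 44, 50}, so |A + A| = 26. Thus K = 26/7. For comparison, the minimum possible |A + A| over all 7-element sets is 2·7 − 1 = 13 (so min K = 13/7), attained only by arithmetic progressions.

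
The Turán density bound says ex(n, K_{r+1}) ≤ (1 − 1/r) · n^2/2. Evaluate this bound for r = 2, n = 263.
Turán density bound = (1/2) · 263^2/2 = 69169/4 ≈ 17292.25

Turán's theorem: ex(n, K_{r+1}) is achieved by the complete r-partite Turán graph T(n, r) with parts as balanced as possible, and is at most (1 − 1/r) · n^2/2. For r = 2, n = 263: the density bound is (1/2) · 69169/2 = 69169/4 ≈ 17292.25. The integer-valued extremum is e(T(263, 2)) = 17292, which is strictly less than the density bound 69169/4 since 2 ∤ 263 (the parts of T(263, 2) cannot all be equal).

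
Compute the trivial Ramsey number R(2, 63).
R(2, 63) = 63

R(2, k) = k for all k ≥ 2: in a 2-colouring of K_k, either some edge is red (a red K_2) or all edges are blue (a blue K_k). And K_{62} coloured all-blue has no blue K_63, so R(2, 63) > 62. Hence R(2, 63) = 63.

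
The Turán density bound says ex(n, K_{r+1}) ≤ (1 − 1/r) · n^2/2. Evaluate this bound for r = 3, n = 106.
Turán density bound = (2/3) · 106^2/2 = 11236/3 ≈ 3745.3333

Turán's theorem: ex(n, K_{r+1}) is achieved by the complete r-partite Turán graph T(n, r) with parts as balanced as possible, and is at most (1 − 1/r) · n^2/2. For r = 3, n = 106: the density bound is (2/3) · 11236/2 = 11236/3 ≈ 3745.3333. The integer-valued extremum is e(T(106, 3)) = 3745, which is strictly less than the density bound 11236/3 since 3 ∤ 106 (the parts of T(106, 3) cannot all be equal).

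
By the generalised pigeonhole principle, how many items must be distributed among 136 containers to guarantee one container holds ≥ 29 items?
n = (29 − 1)·136 + 1 = 3809

By the generalised pigeonhole principle, to guarantee some box contains ≥ r objects we need more than (r − 1) · k objects total. Threshold: n = (r − 1) · k + 1. With r = 29 and k = 136: n = 28 · 136 + 1 = 3808 + 1 = 3809. For n = 3808 = 28 · 136, we can put exactly 28 objects in every box, avoiding 29 in any single one — so 3809 is tight.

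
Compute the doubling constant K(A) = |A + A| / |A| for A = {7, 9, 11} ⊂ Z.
K = |A + A| / |A| = 5/3

Enumerate A + A = {a + b : a, b ∈ A}. With |A| = 3, there are |A|^2 = 9 ordered sum pairs; collecting distinct values, A + A = {14, 16, 18, 20, 22}, so |A + A| = 5. Thus K = 5/3. Here |A + A| = 2|A| − 1 = 5, the minimum possible — so K = 5/3 is minimal, which holds iff A is an arithmetic progression.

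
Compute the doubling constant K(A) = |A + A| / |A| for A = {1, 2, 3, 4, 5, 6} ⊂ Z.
K = |A + A| / |A| = 11/6

Enumerate A + A = {a + b : a, b ∈ A}. With |A| = 6, there are |A|^2 = 36 ordered sum pairs; collecting distinct values, A + A = {2, 3, 4, 5, 6, 7, 8, 9, 10, 11, 12}, so |A + A| = 11. Thus K = 11/6. Here |A + A| = 2|A| − 1 = 11, the minimum possible — so K = 11/6 is minimal, which holds iff A is an arithmetic progression.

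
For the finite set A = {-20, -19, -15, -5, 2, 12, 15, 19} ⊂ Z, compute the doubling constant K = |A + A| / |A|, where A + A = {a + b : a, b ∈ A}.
K = |A + A| / |A| = 32/8 = 4

Enumerate A + A = {a + b : a, b ∈ A}. With |A| = 8, there are |A|^2 = 64 ordered sum pairs; collecting distinct values, A + A = {-40, -39, -38, -35, -34, -30, -25, -24, -20, -18, -17, -13, -10, -8, -7, -5, -4, -3, -1, 0, 4, 7, 10, 14, 17, 21, 24, 27, 30, 31, 34, 38}, so |A + A| = 32. Thus K = 32/8 = 4. For comparison, the minimum possible |A + A| over all 8-element sets is 2·8 − 1 = 15 (so min K = 15/8), attained only by arithmetic progressions.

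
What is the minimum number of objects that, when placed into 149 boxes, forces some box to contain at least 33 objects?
n = (33 − 1)·149 + 1 = 4769

By the generalised pigeonhole principle, to guarantee some box contains ≥ r objects we need more than (r − 1) · k objects total. Threshold: n = (r − 1) · k + 1. With r = 33 and k = 149: n = 32 · 149 + 1 = 4768 + 1 = 4769. For n = 4768 = 32 · 149, we can put exactly 32 objects in every box, avoiding 33 in any single one — so 4769 is tight.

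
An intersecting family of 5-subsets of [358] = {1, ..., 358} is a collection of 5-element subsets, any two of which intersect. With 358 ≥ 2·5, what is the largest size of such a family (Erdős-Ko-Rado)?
max |F| = C(357, 4) = 665485485

Erdős-Ko-Rado (1961): when n ≥ 2k, max |F| = C(n−1, k−1). The bound is attained by the star {A : i ∈ A} for any fixed i ∈ [n]. Here C(358−1, 5−1) = C(357, 4) = 665485485.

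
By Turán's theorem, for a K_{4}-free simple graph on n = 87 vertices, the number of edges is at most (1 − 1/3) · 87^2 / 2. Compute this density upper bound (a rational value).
Turán density bound = (2/3) · 87^2/2 = 2523

Turán's theorem: ex(n, K_{r+1}) is achieved by the complete r-partite Turán graph T(n, r) with parts as balanced as possible, and is at most (1 − 1/r) · n^2/2. For r = 3, n = 87: the density bound is (2/3) · 7569/2 = 2523. Since 3 ∣ 87, the Turán graph T(87, 3) has parts of equal size 29, and its edge count e(T(87, 3)) = 2523 attains the density bound exactly.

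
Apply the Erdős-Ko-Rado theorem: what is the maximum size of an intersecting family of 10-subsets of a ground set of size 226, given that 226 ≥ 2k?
max |F| = C(225, 9) = 3463383932908900

Erdős-Ko-Rado (1961): when n ≥ 2k, max |F| = C(n−1, k−1). The bound is attained by the star {A : i ∈ A} for any fixed i ∈ [n]. Here C(226−1, 10−1) = C(225, 9) = 3463383932908900.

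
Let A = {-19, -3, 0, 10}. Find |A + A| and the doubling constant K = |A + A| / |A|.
K = |A + A| / |A| = 10/4 = 5/2

Enumerate A + A = {a + b : a, b ∈ A}. With |A| = 4, there are |A|^2 = 16 ordered sum pairs; collecting distinct values, A + A = {-38, -22, -19, -9, -6, -3, 0, 7, 10, 20}, so |A + A| = 10. Thus K = 10/4 = 5/2. For comparison, the minimum possible |A + A| over all 4-element sets is 2·4 − 1 = 7 (so min K = 7/4), attained only by arithmetic progressions.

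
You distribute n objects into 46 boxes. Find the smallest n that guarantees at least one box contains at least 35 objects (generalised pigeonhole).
n = (35 − 1)·46 + 1 = 1565

By the generalised pigeonhole principle, to guarantee some box contains ≥ r objects we need more than (r − 1) · k objects total. Threshold: n = (r − 1) · k + 1. With r = 35 and k = 46: n = 34 · 46 + 1 = 1564 + 1 = 1565. For n = 1564 = 34 · 46, we can put exactly 34 objects in every box, avoiding 35 in any single one — so 1565 is tight.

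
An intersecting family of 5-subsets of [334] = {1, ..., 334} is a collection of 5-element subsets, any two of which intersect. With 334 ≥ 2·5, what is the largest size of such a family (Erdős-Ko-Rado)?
max |F| = C(333, 4) = 503167995

Erdős-Ko-Rado (1961): when n ≥ 2k, max |F| = C(n−1, k−1). The bound is attained by the star {A : i ∈ A} for any fixed i ∈ [n]. Here C(334−1, 5−1) = C(333, 4) = 503167995.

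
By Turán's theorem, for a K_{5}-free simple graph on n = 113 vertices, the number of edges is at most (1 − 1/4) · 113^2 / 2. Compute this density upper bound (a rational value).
Turán density bound = (3/4) · 113^2/2 = 38307/8 ≈ 4788.375

Turán's theorem: ex(n, K_{r+1}) is achieved by the complete r-partite Turán graph T(n, r) with parts as balanced as possible, and is at most (1 − 1/r) · n^2/2. For r = 4, n = 113: the density bound is (3/4) · 12769/2 = 38307/8 ≈ 4788.375. The integer-valued extremum is e(T(113, 4)) = 4788, which is strictly less than the density bound 38307/8 since 4 ∤ 113 (the parts of T(113, 4) cannot all be equal).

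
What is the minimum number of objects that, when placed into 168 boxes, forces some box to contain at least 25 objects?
n = (25 − 1)·168 + 1 = 4033

By the generalised pigeonhole principle, to guarantee some box contains ≥ r objects we need more than (r − 1) · k objects total. Threshold: n = (r − 1) · k + 1. With r = 25 and k = 168: n = 24 · 168 + 1 = 4032 + 1 = 4033. For n = 4032 = 24 · 168, we can put exactly 24 objects in every box, avoiding 25 in any single one — so 4033 is tight.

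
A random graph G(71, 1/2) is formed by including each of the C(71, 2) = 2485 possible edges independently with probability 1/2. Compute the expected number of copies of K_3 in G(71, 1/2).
E[# K_3] = C(71, 3) · (1/2)^C(3, 2) = 57155 / 2^3 = 7144.375

For each 3-subset S of vertices (there are C(71, 3) = 57155 such S), let X_S = 1 if S induces a K_3 (all C(3, 2) = 3 edges present). Then P(X_S = 1) = (1/2)^3 = 1/8. By linearity of expectation, E[# K_3] = C(71, 3) · (1/2)^3 = 57155 / 8 = 7144.375.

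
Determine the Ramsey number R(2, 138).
R(2, 138) = 138

R(2, k) = k for all k ≥ 2: in a 2-colouring of K_k, either some edge is red (a red K_2) or all edges are blue (a blue K_k). And K_{137} coloured all-blue has no blue K_138, so R(2, 138) > 137. Hence R(2, 138) = 138.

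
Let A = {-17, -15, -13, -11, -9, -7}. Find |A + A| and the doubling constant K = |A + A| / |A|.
K = |A + A| / |A| = 11/6

Enumerate A + A = {a + b : a, b ∈ A}. With |A| = 6, there are |A|^2 = 36 ordered sum pairs; collecting distinct values, A + A = {-34, -32, -30, -28, -26, -24, -22, -20, -18, -16, -14}, so |A + A| = 11. Thus K = 11/6. Here |A + A| = 2|A| − 1 = 11, the minimum possible — so K = 11/6 is minimal, which holds iff A is an arithmetic progression.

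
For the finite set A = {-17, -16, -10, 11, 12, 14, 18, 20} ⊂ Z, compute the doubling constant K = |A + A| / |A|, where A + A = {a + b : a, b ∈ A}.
K = |A + A| / |A| = 31/8

Enumerate A + A = {a + b : a, b ∈ A}. With |A| = 8, there are |A|^2 = 64 ordered sum pairs; collecting distinct values, A + A = {-34, -33, -32, -27, -26, -20, -6, -5, -4, -3, -2, 1, 2, 3, 4, 8, 10, 22, 23, 24, 25, 26, 28, 29, 30, 31, 32, 34, 36, 38, 40}, so |A + A| = 31. Thus K = 31/8. For comparison, the minimum possible |A + A| over all 8-element sets is 2·8 − 1 = 15 (so min K = 15/8), attained only by arithmetic progressions.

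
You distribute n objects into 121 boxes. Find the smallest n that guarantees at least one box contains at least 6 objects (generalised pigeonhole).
n = (6 − 1)·121 + 1 = 606

By the generalised pigeonhole principle, to guarantee some box contains ≥ r objects we need more than (r − 1) · k objects total. Threshold: n = (r − 1) · k + 1. With r = 6 and k = 121: n = 5 · 121 + 1 = 605 + 1 = 606. For n = 605 = 5 · 121, we can put exactly 5 objects in every box, avoiding 6 in any single one — so 606 is tight.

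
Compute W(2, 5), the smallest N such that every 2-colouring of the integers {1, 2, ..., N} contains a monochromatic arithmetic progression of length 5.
W(2, 5) = 178

W(2, 5) = 178. The lower bound W(2, 5) > 177 comes from an explicit good 2-colouring of [1, 177]; the upper bound W(2, 5) ≤ 178 was verified by exhaustive search over 2-colourings of [1, 178].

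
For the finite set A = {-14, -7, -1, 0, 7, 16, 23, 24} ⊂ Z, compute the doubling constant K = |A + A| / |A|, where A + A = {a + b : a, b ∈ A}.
K = |A + A| / |A| = 29/8

Enumerate A + A = {a + b : a, b ∈ A}. With |A| = 8, there are |A|^2 = 64 ordered sum pairs; collecting distinct values, A + A = {-28, -21, -15, -14, -8, -7, -2, -1, 0, 2, 6, 7, 9, 10, 14, 15, 16, 17, 22, 23, 24, 30, 31, 32, 39, 40, 46, 47, 48}, so |A + A| = 29. Thus K = 29/8. For comparison, the minimum possible |A + A| over all 8-element sets is 2·8 − 1 = 15 (so min K = 15/8), attained only by arithmetic progressions.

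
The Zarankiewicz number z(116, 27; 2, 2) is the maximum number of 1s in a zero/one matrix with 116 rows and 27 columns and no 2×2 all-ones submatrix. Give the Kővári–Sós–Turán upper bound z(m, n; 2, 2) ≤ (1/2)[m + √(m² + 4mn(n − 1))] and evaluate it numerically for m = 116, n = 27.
z(116, 27; 2, 2) ≤ (1/2)[116 + √(116² + 4·116·27·26)] = (1/2)[116 + √339184] = 349.1975

Kővári–Sós–Turán: let r_1, ..., r_116 be the row sums and z = Σ r_i the total number of 1s. Each pair of columns can share at most one row with both entries 1 (else a 2×2 all-ones block appears), so Σ_i C(r_i, 2) ≤ C(27, 2) = 351. By convexity Σ_i C(r_i, 2) ≥ 116·C(z/116, 2) = z(z − 116)/(2·116), giving z² − 116z − 116·27·26 ≤ 0 and hence z ≤ (1/2)[116 + √(13456 + 4·81432)] = (1/2)[116 + √339184] ≈ (1/2)(116 + 582.3951) = 349.1975.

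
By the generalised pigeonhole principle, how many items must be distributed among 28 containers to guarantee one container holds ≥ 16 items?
n = (16 − 1)·28 + 1 = 421

By the generalised pigeonhole principle, to guarantee some box contains ≥ r objects we need more than (r − 1) · k objects total. Threshold: n = (r − 1) · k + 1. With r = 16 and k = 28: n = 15 · 28 + 1 = 420 + 1 = 421. For n = 420 = 15 · 28, we can put exactly 15 objects in every box, avoiding 16 in any single one — so 421 is tight.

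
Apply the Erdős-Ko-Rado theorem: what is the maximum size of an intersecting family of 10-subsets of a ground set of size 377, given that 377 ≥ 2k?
max |F| = C(376, 9) = 375862737220322000

Erdős-Ko-Rado (1961): when n ≥ 2k, max |F| = C(n−1, k−1). The bound is attained by the star {A : i ∈ A} for any fixed i ∈ [n]. Here C(377−1, 10−1) = C(376, 9) = 375862737220322000.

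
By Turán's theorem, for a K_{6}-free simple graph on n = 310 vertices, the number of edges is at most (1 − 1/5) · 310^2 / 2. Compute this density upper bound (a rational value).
Turán density bound = (4/5) · 310^2/2 = 38440

Turán's theorem: ex(n, K_{r+1}) is achieved by the complete r-partite Turán graph T(n, r) with parts as balanced as possible, and is at most (1 − 1/r) · n^2/2. For r = 5, n = 310: the density bound is (4/5) · 96100/2 = 38440. Since 5 ∣ 310, the Turán graph T(310, 5) has parts of equal size 62, and its edge count e(T(310, 5)) = 38440 attains the density bound exactly.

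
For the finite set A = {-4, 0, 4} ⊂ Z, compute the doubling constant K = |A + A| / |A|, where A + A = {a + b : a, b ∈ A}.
K = |A + A| / |A| = 5/3

Enumerate A + A = {a + b : a, b ∈ A}. With |A| = 3, there are |A|^2 = 9 ordered sum pairs; collecting distinct values, A + A = {-8, -4, 0, 4, 8}, so |A + A| = 5. Thus K = 5/3. Here |A + A| = 2|A| − 1 = 5, the minimum possible — so K = 5/3 is minimal, which holds iff A is an arithmetic progression.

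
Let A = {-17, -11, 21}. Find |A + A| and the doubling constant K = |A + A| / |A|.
K = |A + A| / |A| = 6/3 = 2

Enumerate A + A = {a + b : a, b ∈ A}. With |A| = 3, there are |A|^2 = 9 ordered sum pairs; collecting distinct values, A + A = {-34, -28, -22, 4, 10, 42}, so |A + A| = 6. Thus K = 6/3 = 2. For comparison, the minimum possible |A + A| over all 3-element sets is 2·3 − 1 = 5 (so min K = 5/3), attained only by arithmetic progressions.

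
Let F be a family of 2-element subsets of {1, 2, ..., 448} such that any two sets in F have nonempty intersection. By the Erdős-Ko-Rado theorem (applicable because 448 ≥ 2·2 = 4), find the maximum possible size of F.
max |F| = C(447, 1) = 447

The Erdős-Ko-Rado theorem states: for n ≥ 2k, an intersecting family of k-subsets of an n-element set has size at most C(n − 1, k − 1), with equality for 'star' families {A ⊆ [n] : |A| = k, i ∈ A} (fix an element i). For n = 448, k = 2: C(447, 1) = 447.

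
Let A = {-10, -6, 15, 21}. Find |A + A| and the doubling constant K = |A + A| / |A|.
K = |A + A| / |A| = 10/4 = 5/2

Enumerate A + A = {a + b : a, b ∈ A}. With |A| = 4, there are |A|^2 = 16 ordered sum pairs; collecting distinct values, A + A = {-20, -16, -12, 5, 9, 11, 15, 30, 36, 42}, so |A + A| = 10. Thus K = 10/4 = 5/2. For comparison, the minimum possible |A + A| over all 4-element sets is 2·4 − 1 = 7 (so min K = 7/4), attained only by arithmetic progressions.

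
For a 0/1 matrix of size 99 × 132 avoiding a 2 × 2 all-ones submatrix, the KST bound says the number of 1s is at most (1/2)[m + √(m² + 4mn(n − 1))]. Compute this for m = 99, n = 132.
z(99, 132; 2, 2) ≤ (1/2)[99 + √(99² + 4·99·132·131)] = (1/2)[99 + √6857433] = 1358.835

Kővári–Sós–Turán: let r_1, ..., r_99 be the row sums and z = Σ r_i the total number of 1s. Each pair of columns can share at most one row with both entries 1 (else a 2×2 all-ones block appears), so Σ_i C(r_i, 2) ≤ C(132, 2) = 8646. By convexity Σ_i C(r_i, 2) ≥ 99·C(z/99, 2) = z(z − 99)/(2·99), giving z² − 99z − 99·132·131 ≤ 0 and hence z ≤ (1/2)[99 + √(9801 + 4·1711908)] = (1/2)[99 + √6857433] ≈ (1/2)(99 + 2618.6701) = 1358.835.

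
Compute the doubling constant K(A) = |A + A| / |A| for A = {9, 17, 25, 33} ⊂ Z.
K = |A + A| / |A| = 7/4

Enumerate A + A = {a + b : a, b ∈ A}. With |A| = 4, there are |A|^2 = 16 ordered sum pairs; collecting distinct values, A + A = {18, 26, 34, 42, 50, 58, 66}, so |A + A| = 7. Thus K = 7/4. Here |A + A| = 2|A| − 1 = 7, the minimum possible — so K = 7/4 is minimal, which holds iff A is an arithmetic progression.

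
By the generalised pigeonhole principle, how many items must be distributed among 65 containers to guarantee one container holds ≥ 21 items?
n = (21 − 1)·65 + 1 = 1301

By the generalised pigeonhole principle, to guarantee some box contains ≥ r objects we need more than (r − 1) · k objects total. Threshold: n = (r − 1) · k + 1. With r = 21 and k = 65: n = 20 · 65 + 1 = 1300 + 1 = 1301. For n = 1300 = 20 · 65, we can put exactly 20 objects in every box, avoiding 21 in any single one — so 1301 is tight.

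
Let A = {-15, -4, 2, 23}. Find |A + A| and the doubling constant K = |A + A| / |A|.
K = |A + A| / |A| = 10/4 = 5/2

Enumerate A + A = {a + b : a, b ∈ A}. With |A| = 4, there are |A|^2 = 16 ordered sum pairs; collecting distinct values, A + A = {-30, -19, -13, -8, -2, 4, 8, 19, 25, 46}, so |A + A| = 10. Thus K = 10/4 = 5/2. For comparison, the minimum possible |A + A| over all 4-element sets is 2·4 − 1 = 7 (so min K = 7/4), attained only by arithmetic progressions.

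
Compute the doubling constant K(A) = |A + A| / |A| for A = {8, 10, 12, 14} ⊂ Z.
K = |A + A| / |A| = 7/4

Enumerate A + A = {a + b : a, b ∈ A}. With |A| = 4, there are |A|^2 = 16 ordered sum pairs; collecting distinct values, A + A = {16, 18, 20, 22, 24, 26, 28}, so |A + A| = 7. Thus K = 7/4. Here |A + A| = 2|A| − 1 = 7, the minimum possible — so K = 7/4 is minimal, which holds iff A is an arithmetic progression.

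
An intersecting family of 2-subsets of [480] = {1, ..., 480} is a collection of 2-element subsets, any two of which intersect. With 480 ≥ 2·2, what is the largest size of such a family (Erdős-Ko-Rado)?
max |F| = C(479, 1) = 479

Erdős-Ko-Rado (1961): when n ≥ 2k, max |F| = C(n−1, k−1). The bound is attained by the star {A : i ∈ A} for any fixed i ∈ [n]. Here C(480−1, 2−1) = C(479, 1) = 479.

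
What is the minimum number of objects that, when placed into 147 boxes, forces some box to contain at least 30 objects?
n = (30 − 1)·147 + 1 = 4264

By the generalised pigeonhole principle, to guarantee some box contains ≥ r objects we need more than (r − 1) · k objects total. Threshold: n = (r − 1) · k + 1. With r = 30 and k = 147: n = 29 · 147 + 1 = 4263 + 1 = 4264. For n = 4263 = 29 · 147, we can put exactly 29 objects in every box, avoiding 30 in any single one — so 4264 is tight.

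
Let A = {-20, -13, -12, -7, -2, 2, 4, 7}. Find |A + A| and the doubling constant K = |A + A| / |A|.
K = |A + A| / |A| = 32/8 = 4

Enumerate A + A = {a + b : a, b ∈ A}. With |A| = 8, there are |A|^2 = 64 ordered sum pairs; collecting distinct values, A + A = {-40, -33, -32, -27, -26, -25, -24, -22, -20, -19, -18, -16, -15, -14, -13, -11, -10, -9, -8, -6, -5, -4, -3, 0, 2, 4, 5, 6, 8, 9, 11, 14}, so |A + A| = 32. Thus K = 32/8 = 4. For comparison, the minimum possible |A + A| over all 8-element sets is 2·8 − 1 = 15 (so min K = 15/8), attained only by arithmetic progressions.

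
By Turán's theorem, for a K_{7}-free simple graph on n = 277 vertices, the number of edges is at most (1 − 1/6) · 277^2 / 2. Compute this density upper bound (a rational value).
Turán density bound = (5/6) · 277^2/2 = 383645/12 ≈ 31970.4167

Turán's theorem: ex(n, K_{r+1}) is achieved by the complete r-partite Turán graph T(n, r) with parts as balanced as possible, and is at most (1 − 1/r) · n^2/2. For r = 6, n = 277: the density bound is (5/6) · 76729/2 = 383645/12 ≈ 31970.4167. The integer-valued extremum is e(T(277, 6)) = 31970, which is strictly less than the density bound 383645/12 since 6 ∤ 277 (the parts of T(277, 6) cannot all be equal).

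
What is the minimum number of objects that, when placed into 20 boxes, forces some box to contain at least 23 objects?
n = (23 − 1)·20 + 1 = 441

By the generalised pigeonhole principle, to guarantee some box contains ≥ r objects we need more than (r − 1) · k objects total. Threshold: n = (r − 1) · k + 1. With r = 23 and k = 20: n = 22 · 20 + 1 = 440 + 1 = 441. For n = 440 = 22 · 20, we can put exactly 22 objects in every box, avoiding 23 in any single one — so 441 is tight.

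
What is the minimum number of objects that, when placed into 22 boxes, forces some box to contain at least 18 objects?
n = (18 − 1)·22 + 1 = 375

By the generalised pigeonhole principle, to guarantee some box contains ≥ r objects we need more than (r − 1) · k objects total. Threshold: n = (r − 1) · k + 1. With r = 18 and k = 22: n = 17 · 22 + 1 = 374 + 1 = 375. For n = 374 = 17 · 22, we can put exactly 17 objects in every box, avoiding 18 in any single one — so 375 is tight.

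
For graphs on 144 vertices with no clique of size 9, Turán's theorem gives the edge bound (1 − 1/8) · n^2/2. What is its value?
Turán density bound = (7/8) · 144^2/2 = 9072

Turán's theorem: ex(n, K_{r+1}) is achieved by the complete r-partite Turán graph T(n, r) with parts as balanced as possible, and is at most (1 − 1/r) · n^2/2. For r = 8, n = 144: the density bound is (7/8) · 20736/2 = 9072. Since 8 ∣ 144, the Turán graph T(144, 8) has parts of equal size 18, and its edge count e(T(144, 8)) = 9072 attains the density bound exactly.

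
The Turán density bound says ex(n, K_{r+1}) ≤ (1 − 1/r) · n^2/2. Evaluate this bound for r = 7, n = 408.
Turán density bound = (6/7) · 408^2/2 = 499392/7 ≈ 71341.7143

Turán's theorem: ex(n, K_{r+1}) is achieved by the complete r-partite Turán graph T(n, r) with parts as balanced as possible, and is at most (1 − 1/r) · n^2/2. For r = 7, n = 408: the density bound is (6/7) · 166464/2 = 499392/7 ≈ 71341.7143. The integer-valued extremum is e(T(408, 7)) = 71341, which is strictly less than the density bound 499392/7 since 7 ∤ 408 (the parts of T(408, 7) cannot all be equal).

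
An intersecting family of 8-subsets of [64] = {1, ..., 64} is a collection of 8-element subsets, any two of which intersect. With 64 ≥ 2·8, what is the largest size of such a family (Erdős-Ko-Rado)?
max |F| = C(63, 7) = 553270671

Erdős-Ko-Rado (1961): when n ≥ 2k, max |F| = C(n−1, k−1). The bound is attained by the star {A : i ∈ A} for any fixed i ∈ [n]. Here C(64−1, 8−1) = C(63, 7) = 553270671.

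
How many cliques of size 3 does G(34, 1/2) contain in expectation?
E[# K_3] = C(34, 3) · (1/2)^C(3, 2) = 5984 / 2^3 = 748

For each 3-subset S of vertices (there are C(34, 3) = 5984 such S), let X_S = 1 if S induces a K_3 (all C(3, 2) = 3 edges present). Then P(X_S = 1) = (1/2)^3 = 1/8. By linearity of expectation, E[# K_3] = C(34, 3) · (1/2)^3 = 5984 / 8 = 748.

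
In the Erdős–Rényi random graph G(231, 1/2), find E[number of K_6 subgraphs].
E[# K_6] = C(231, 6) · (1/2)^C(6, 2) = 197656884271 / 2^15 ≈ 6032009.407684

For each 6-subset S of vertices (there are C(231, 6) = 197656884271 such S), let X_S = 1 if S induces a K_6 (all C(6, 2) = 15 edges present). Then P(X_S = 1) = (1/2)^15 = 1/32768. By linearity of expectation, E[# K_6] = C(231, 6) · (1/2)^15 = 197656884271 / 32768 ≈ 6032009.407684.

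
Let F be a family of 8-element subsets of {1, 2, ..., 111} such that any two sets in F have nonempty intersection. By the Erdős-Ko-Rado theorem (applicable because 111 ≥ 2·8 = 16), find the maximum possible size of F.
max |F| = C(110, 7) = 31821795720

The Erdős-Ko-Rado theorem states: for n ≥ 2k, an intersecting family of k-subsets of an n-element set has size at most C(n − 1, k − 1), with equality for 'star' families {A ⊆ [n] : |A| = k, i ∈ A} (fix an element i). For n = 111, k = 8: C(110, 7) = 31821795720.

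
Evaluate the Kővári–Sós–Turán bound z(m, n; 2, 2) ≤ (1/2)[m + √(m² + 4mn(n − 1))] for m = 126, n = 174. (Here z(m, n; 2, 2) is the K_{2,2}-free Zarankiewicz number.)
z(126, 174; 2, 2) ≤ (1/2)[126 + √(126² + 4·126·174·173)] = (1/2)[126 + √15187284] = 2011.5433

Kővári–Sós–Turán: let r_1, ..., r_126 be the row sums and z = Σ r_i the total number of 1s. Each pair of columns can share at most one row with both entries 1 (else a 2×2 all-ones block appears), so Σ_i C(r_i, 2) ≤ C(174, 2) = 15051. By convexity Σ_i C(r_i, 2) ≥ 126·C(z/126, 2) = z(z − 126)/(2·126), giving z² − 126z − 126·174·173 ≤ 0 and hence z ≤ (1/2)[126 + √(15876 + 4·3792852)] = (1/2)[126 + √15187284] ≈ (1/2)(126 + 3897.0866) = 2011.5433.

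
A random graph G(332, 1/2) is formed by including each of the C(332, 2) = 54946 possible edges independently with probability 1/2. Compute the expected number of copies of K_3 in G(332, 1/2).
E[# K_3] = C(332, 3) · (1/2)^C(3, 2) = 6044060 / 2^3 = 1511015/2 = 755507.5

For each 3-subset S of vertices (there are C(332, 3) = 6044060 such S), let X_S = 1 if S induces a K_3 (all C(3, 2) = 3 edges present). Then P(X_S = 1) = (1/2)^3 = 1/8. By linearity of expectation, E[# K_3] = C(332, 3) · (1/2)^3 = 6044060 / 8 = 1511015/2 = 755507.5.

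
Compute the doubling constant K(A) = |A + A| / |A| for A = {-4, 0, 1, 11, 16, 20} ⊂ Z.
K = |A + A| / |A| = 19/6

Enumerate A + A = {a + b : a, b ∈ A}. With |A| = 6, there are |A|^2 = 36 ordered sum pairs; collecting distinct values, A + A = {-8, -4, -3, 0, 1, 2, 7, 11, 12, 16, 17, 20, 21, 22, 27, 31, 32, 36, 40}, so |A + A| = 19. Thus K = 19/6. For comparison, the minimum possible |A + A| over all 6-element sets is 2·6 − 1 = 11 (so min K = 11/6), attained only by arithmetic progressions.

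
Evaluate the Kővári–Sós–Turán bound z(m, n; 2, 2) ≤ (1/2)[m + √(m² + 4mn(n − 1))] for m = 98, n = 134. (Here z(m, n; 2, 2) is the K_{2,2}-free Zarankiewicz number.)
z(98, 134; 2, 2) ≤ (1/2)[98 + √(98² + 4·98·134·133)] = (1/2)[98 + √6995828] = 1371.4814

Kővári–Sós–Turán: let r_1, ..., r_98 be the row sums and z = Σ r_i the total number of 1s. Each pair of columns can share at most one row with both entries 1 (else a 2×2 all-ones block appears), so Σ_i C(r_i, 2) ≤ C(134, 2) = 8911. By convexity Σ_i C(r_i, 2) ≥ 98·C(z/98, 2) = z(z − 98)/(2·98), giving z² − 98z − 98·134·133 ≤ 0 and hence z ≤ (1/2)[98 + √(9604 + 4·1746556)] = (1/2)[98 + √6995828] ≈ (1/2)(98 + 2644.9628) = 1371.4814.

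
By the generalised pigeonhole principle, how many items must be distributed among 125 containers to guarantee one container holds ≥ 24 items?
n = (24 − 1)·125 + 1 = 2876

By the generalised pigeonhole principle, to guarantee some box contains ≥ r objects we need more than (r − 1) · k objects total. Threshold: n = (r − 1) · k + 1. With r = 24 and k = 125: n = 23 · 125 + 1 = 2875 + 1 = 2876. For n = 2875 = 23 · 125, we can put exactly 23 objects in every box, avoiding 24 in any single one — so 2876 is tight.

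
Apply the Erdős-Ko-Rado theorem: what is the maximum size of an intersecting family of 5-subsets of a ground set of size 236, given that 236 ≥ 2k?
max |F| = C(235, 4) = 123855810

Erdős-Ko-Rado (1961): when n ≥ 2k, max |F| = C(n−1, k−1). The bound is attained by the star {A : i ∈ A} for any fixed i ∈ [n]. Here C(236−1, 5−1) = C(235, 4) = 123855810.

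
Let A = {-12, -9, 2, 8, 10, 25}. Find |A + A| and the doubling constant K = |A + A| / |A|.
K = |A + A| / |A| = 20/6 = 10/3

Enumerate A + A = {a + b : a, b ∈ A}. With |A| = 6, there are |A|^2 = 36 ordered sum pairs; collecting distinct values, A + A = {-24, -21, -18, -10, -7, -4, -2, -1, 1, 4, 10, 12, 13, 16, 18, 20, 27, 33, 35, 50}, so |A + A| = 20. Thus K = 20/6 = 10/3. For comparison, the minimum possible |A + A| over all 6-element sets is 2·6 − 1 = 11 (so min K = 11/6), attained only by arithmetic progressions.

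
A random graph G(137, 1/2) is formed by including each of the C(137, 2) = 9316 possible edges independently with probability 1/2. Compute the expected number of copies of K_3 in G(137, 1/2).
E[# K_3] = C(137, 3) · (1/2)^C(3, 2) = 419220 / 2^3 = 104805/2 = 52402.5

For each 3-subset S of vertices (there are C(137, 3) = 419220 such S), let X_S = 1 if S induces a K_3 (all C(3, 2) = 3 edges present). Then P(X_S = 1) = (1/2)^3 = 1/8. By linearity of expectation, E[# K_3] = C(137, 3) · (1/2)^3 = 419220 / 8 = 104805/2 = 52402.5.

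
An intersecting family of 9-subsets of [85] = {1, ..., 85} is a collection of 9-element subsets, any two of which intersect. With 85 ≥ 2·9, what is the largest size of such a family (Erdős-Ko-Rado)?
max |F| = C(84, 8) = 43595145594

Erdős-Ko-Rado (1961): when n ≥ 2k, max |F| = C(n−1, k−1). The bound is attained by the star {A : i ∈ A} for any fixed i ∈ [n]. Here C(85−1, 9−1) = C(84, 8) = 43595145594.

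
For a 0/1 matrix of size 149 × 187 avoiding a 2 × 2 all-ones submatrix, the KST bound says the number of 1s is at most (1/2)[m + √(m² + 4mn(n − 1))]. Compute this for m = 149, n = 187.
z(149, 187; 2, 2) ≤ (1/2)[149 + √(149² + 4·149·187·186)] = (1/2)[149 + √20752273] = 2352.2331

Kővári–Sós–Turán: let r_1, ..., r_149 be the row sums and z = Σ r_i the total number of 1s. Each pair of columns can share at most one row with both entries 1 (else a 2×2 all-ones block appears), so Σ_i C(r_i, 2) ≤ C(187, 2) = 17391. By convexity Σ_i C(r_i, 2) ≥ 149·C(z/149, 2) = z(z − 149)/(2·149), giving z² − 149z − 149·187·186 ≤ 0 and hence z ≤ (1/2)[149 + √(22201 + 4·5182518)] = (1/2)[149 + √20752273] ≈ (1/2)(149 + 4555.4663) = 2352.2331.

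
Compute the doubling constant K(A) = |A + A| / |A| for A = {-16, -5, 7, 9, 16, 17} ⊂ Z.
K = |A + A| / |A| = 21/6 = 7/2

Enumerate A + A = {a + b : a, b ∈ A}. With |A| = 6, there are |A|^2 = 36 ordered sum pairs; collecting distinct values, A + A = {-32, -21, -10, -9, -7, 0, 1, 2, 4, 11, 12, 14, 16, 18, 23, 24, 25, 26, 32, 33, 34}, so |A + A| = 21. Thus K = 21/6 = 7/2. For comparison, the minimum possible |A + A| over all 6-element sets is 2·6 − 1 = 11 (so min K = 11/6), attained only by arithmetic progressions.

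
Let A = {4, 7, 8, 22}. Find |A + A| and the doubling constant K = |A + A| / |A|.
K = |A + A| / |A| = 10/4 = 5/2

Enumerate A + A = {a + b : a, b ∈ A}. With |A| = 4, there are |A|^2 = 16 ordered sum pairs; collecting distinct values, A + A = {8, 11, 12, 14, 15, 16, 26, 29, 30, 44}, so |A + A| = 10. Thus K = 10/4 = 5/2. For comparison, the minimum possible |A + A| over all 4-element sets is 2·4 − 1 = 7 (so min K = 7/4), attained only by arithmetic progressions.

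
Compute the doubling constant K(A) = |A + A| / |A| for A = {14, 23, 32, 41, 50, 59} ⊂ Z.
K = |A + A| / |A| = 11/6

Enumerate A + A = {a + b : a, b ∈ A}. With |A| = 6, there are |A|^2 = 36 ordered sum pairs; collecting distinct values, A + A = {28, 37, 46, 55, 64, 73, 82, 91, 100, 109, 118}, so |A + A| = 11. Thus K = 11/6. Here |A + A| = 2|A| − 1 = 11, the minimum possible — so K = 11/6 is minimal, which holds iff A is an arithmetic progression.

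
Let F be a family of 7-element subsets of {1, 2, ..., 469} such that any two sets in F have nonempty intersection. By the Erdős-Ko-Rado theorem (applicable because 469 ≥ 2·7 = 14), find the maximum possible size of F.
max |F| = C(468, 6) = 14130843232584

Erdős-Ko-Rado (1961): when n ≥ 2k, max |F| = C(n−1, k−1). The bound is attained by the star {A : i ∈ A} for any fixed i ∈ [n]. Here C(469−1, 7−1) = C(468, 6) = 14130843232584.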